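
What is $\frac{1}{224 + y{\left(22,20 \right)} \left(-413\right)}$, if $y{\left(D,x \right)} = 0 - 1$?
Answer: $\frac{1}{637} \approx 0.0015699$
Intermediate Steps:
$y{\left(D,x \right)} = -1$
$\frac{1}{224 + y{\left(22,20 \right)} \left(-413\right)} = \frac{1}{224 - -413} = \frac{1}{224 + 413} = \frac{1}{637}$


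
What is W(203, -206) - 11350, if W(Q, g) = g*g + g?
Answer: 30880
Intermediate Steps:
W(Q, g) = g + g**2 (W(Q, g) = g**2 + g = g + g**2)
W(203, -206) - 11350 = -206*(1 - 206) - 11350 = -206*(-205) - 11350 = 42230 - 11350 = 30880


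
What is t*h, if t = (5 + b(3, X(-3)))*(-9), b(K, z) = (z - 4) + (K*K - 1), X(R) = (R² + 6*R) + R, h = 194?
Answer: 5238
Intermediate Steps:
X(R) = R² + 7*R
b(K, z) = -5 + z + K² (b(K, z) = (-4 + z) + (K² - 1) = (-4 + z) + (-1 + K²) = -5 + z + K²)
t = 27 (t = (5 + (-5 - 3*(7 - 3) + 3²))*(-9) = (5 + (-5 - 3*4 + 9))*(-9) = (5 + (-5 - 12 + 9))*(-9) = (5 - 8)*(-9) = -3*(-9) = 27)
t*h = 27*194 = 5238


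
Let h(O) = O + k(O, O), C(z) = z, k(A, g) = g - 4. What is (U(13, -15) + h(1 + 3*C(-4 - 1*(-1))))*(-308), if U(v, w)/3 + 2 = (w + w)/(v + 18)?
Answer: 275968/31 ≈ 8902.2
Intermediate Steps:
U(v, w) = -6 + 6*w/(18 + v) (U(v, w) = -6 + 3*((w + w)/(v + 18)) = -6 + 3*((2*w)/(18 + v)) = -6 + 3*(2*w/(18 + v)) = -6 + 6*w/(18 + v))
k(A, g) = -4 + g
h(O) = -4 + 2*O (h(O) = O + (-4 + O) = -4 + 2*O)
(U(13, -15) + h(1 + 3*C(-4 - 1*(-1))))*(-308) = (6*(-18 - 15 - 1*13)/(18 + 13) + (-4 + 2*(1 + 3*(-4 - 1*(-1)))))*(-308) = (6*(-18 - 15 - 13)/31 + (-4 + 2*(1 + 3*(-4 + 1))))*(-308) = (6*(1/31)*(-46) + (-4 + 2*(1 + 3*(-3))))*(-308) = (-276/31 + (-4 + 2*(1 - 9)))*(-308) = (-276/31 + (-4 + 2*(-8)))*(-308) = (-276/31 + (-4 - 16))*(-308) = (-276/31 - 20)*(-308) = -896/31*(-308) = 275968/31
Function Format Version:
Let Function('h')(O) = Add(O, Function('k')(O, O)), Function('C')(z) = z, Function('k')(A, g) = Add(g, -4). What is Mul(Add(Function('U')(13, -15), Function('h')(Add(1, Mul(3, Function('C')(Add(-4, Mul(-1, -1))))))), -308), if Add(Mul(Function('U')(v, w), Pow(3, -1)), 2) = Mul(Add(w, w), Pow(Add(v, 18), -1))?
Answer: Rational(275968, 31) ≈ 8902.2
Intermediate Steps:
Function('U')(v, w) = Add(-6, Mul(6, w, Pow(Add(18, v), -1))) (Function('U')(v, w) = Add(-6, Mul(3, Mul(Add(w, w), Pow(Add(v, 18), -1)))) = Add(-6, Mul(3, Mul(Mul(2, w), Pow(Add(18, v), -1)))) = Add(-6, Mul(3, Mul(2, w, Pow(Add(18, v), -1)))) = Add(-6, Mul(6, w, Pow(Add(18, v), -1))))
Function('k')(A, g) = Add(-4, g)
Function('h')(O) = Add(-4, Mul(2, O)) (Function('h')(O) = Add(O, Add(-4, O)) = Add(-4, Mul(2, O)))
Mul(Add(Function('U')(13, -15), Function('h')(Add(1, Mul(3, Function('C')(Add(-4, Mul(-1, -1))))))), -308) = Mul(Add(Mul(6, Pow(Add(18, 13), -1), Add(-18, -15, Mul(-1, 13))), Add(-4, Mul(2, Add(1, Mul(3, Add(-4, Mul(-1, -1))))))), -308) = Mul(Add(Mul(6, Pow(31, -1), Add(-18, -15, -13)), Add(-4, Mul(2, Add(1, Mul(3, Add(-4, 1)))))), -308) = Mul(Add(Mul(6, Rational(1, 31), -46), Add(-4, Mul(2, Add(1, Mul(3, -3))))), -308) = Mul(Add(Rational(-276, 31), Add(-4, Mul(2, Add(1, -9)))), -308) = Mul(Add(Rational(-276, 31), Add(-4, Mul(2, -8))), -308) = Mul(Add(Rational(-276, 31), Add(-4, -16)), -308) = Mul(Add(Rational(-276, 31), -20), -308) = Mul(Rational(-896, 31), -308) = Rational(275968, 31)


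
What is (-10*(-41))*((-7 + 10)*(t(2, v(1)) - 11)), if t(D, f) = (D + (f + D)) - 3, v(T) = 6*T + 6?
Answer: 2460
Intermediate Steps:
v(T) = 6 + 6*T
t(D, f) = -3 + f + 2*D (t(D, f) = (D + (D + f)) - 3 = (f + 2*D) - 3 = -3 + f + 2*D)
(-10*(-41))*((-7 + 10)*(t(2, v(1)) - 11)) = (-10*(-41))*((-7 + 10)*((-3 + (6 + 6*1) + 2*2) - 11)) = 410*(3*((-3 + (6 + 6) + 4) - 11)) = 410*(3*((-3 + 12 + 4) - 11)) = 410*(3*(13 - 11)) = 410*(3*2) = 410*6 = 2460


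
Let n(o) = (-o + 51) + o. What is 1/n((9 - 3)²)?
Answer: 1/51 ≈ 0.019608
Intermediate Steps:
n(o) = 51 (n(o) = (51 - o) + o = 51)
1/n((9 - 3)²) = 1/51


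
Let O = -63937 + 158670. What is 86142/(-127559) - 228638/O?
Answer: -37325324728/12084046747 ≈ -3.0888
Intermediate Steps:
O = 94733
86142/(-127559) - 228638/O = 86142/(-127559) - 228638/94733 = 86142*(-1/127559) - 228638*1/94733 = -86142/127559 - 228638/94733 = -37325324728/12084046747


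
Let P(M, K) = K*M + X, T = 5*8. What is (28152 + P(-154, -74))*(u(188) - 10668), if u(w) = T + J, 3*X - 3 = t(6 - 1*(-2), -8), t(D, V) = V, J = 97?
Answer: -1249387309/3 ≈ -4.1646e+8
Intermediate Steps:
X = -5/3 (X = 1 + (1/3)*(-8) = 1 - 8/3 = -5/3 ≈ -1.6667)
T = 40
u(w) = 137 (u(w) = 40 + 97 = 137)
P(M, K) = -5/3 + K*M (P(M, K) = K*M - 5/3 = -5/3 + K*M)
(28152 + P(-154, -74))*(u(188) - 10668) = (28152 + (-5/3 - 74*(-154)))*(137 - 10668) = (28152 + (-5/3 + 11396))*(-10531) = (28152 + 34183/3)*(-10531) = (118639/3)*(-10531) = -1249387309/3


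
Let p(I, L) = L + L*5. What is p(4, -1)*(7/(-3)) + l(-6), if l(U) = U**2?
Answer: 50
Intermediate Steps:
p(I, L) = 6*L (p(I, L) = L + 5*L = 6*L)
p(4, -1)*(7/(-3)) + l(-6) = (6*(-1))*(7/(-3)) + (-6)**2 = -42*(-1)/3 + 36 = -6*(-7/3) + 36 = 14 + 36 = 50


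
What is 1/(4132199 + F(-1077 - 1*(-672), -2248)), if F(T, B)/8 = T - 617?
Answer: 1/4124023 ≈ 2.4248e-7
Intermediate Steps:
F(T, B) = -4936 + 8*T (F(T, B) = 8*(T - 617) = 8*(-617 + T) = -4936 + 8*T)
1/(4132199 + F(-1077 - 1*(-672), -2248)) = 1/(4132199 + (-4936 + 8*(-1077 - 1*(-672)))) = 1/(4132199 + (-4936 + 8*(-1077 + 672))) = 1/(4132199 + (-4936 + 8*(-405))) = 1/(4132199 + (-4936 - 3240)) = 1/(4132199 - 8176) = 1/4124023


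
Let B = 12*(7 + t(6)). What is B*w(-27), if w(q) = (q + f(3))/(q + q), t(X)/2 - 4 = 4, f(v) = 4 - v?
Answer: 1196/9 ≈ 132.89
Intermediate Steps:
t(X) = 16 (t(X) = 8 + 2*4 = 8 + 8 = 16)
B = 276 (B = 12*(7 + 16) = 12*23 = 276)
w(q) = (1 + q)/(2*q) (w(q) = (q + (4 - 1*3))/(q + q) = (q + (4 - 3))/((2*q)) = (q + 1)*(1/(2*q)) = (1 + q)*(1/(2*q)) = (1 + q)/(2*q))
B*w(-27) = 276*((½)*(1 - 27)/(-27)) = 276*((½)*(-1/27)*(-26)) = 276*(13/27) = 1196/9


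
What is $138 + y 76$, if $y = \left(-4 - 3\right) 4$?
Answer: $-1990$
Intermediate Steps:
$y = -28$ ($y = \left(-7\right) 4 = -28$)
$138 + y 76 = 138 - 2128 = -1990$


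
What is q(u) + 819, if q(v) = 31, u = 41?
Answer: 850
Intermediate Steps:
q(u) + 819 = 31 + 819 = 850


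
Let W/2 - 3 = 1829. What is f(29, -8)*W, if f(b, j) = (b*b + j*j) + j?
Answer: 3286608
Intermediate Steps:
W = 3664 (W = 6 + 2*1829 = 6 + 3658 = 3664)
f(b, j) = j + b² + j² (f(b, j) = (b² + j²) + j = j + b² + j²)
f(29, -8)*W = (-8 + 29² + (-8)²)*3664 = (-8 + 841 + 64)*3664 = 897*3664 = 3286608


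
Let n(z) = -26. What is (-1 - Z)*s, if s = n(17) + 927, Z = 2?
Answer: -2703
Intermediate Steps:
s = 901 (s = -26 + 927 = 901)
(-1 - Z)*s = (-1 - 1*2)*901 = (-1 - 2)*901 = -3*901 = -2703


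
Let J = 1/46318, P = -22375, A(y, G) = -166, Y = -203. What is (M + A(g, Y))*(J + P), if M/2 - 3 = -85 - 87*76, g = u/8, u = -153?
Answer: 7023447292473/23159 ≈ 3.0327e+8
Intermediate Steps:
g = -153/8 ≈ -19.125
M = -13388 (M = 6 + 2*(-85 - 87*76) = 6 + 2*(-85 - 6612) = 6 + 2*(-6697) = 6 - 13394 = -13388)
J = 1/46318 ≈ 2.1590e-5
(M + A(g, Y))*(J + P) = (-13388 - 166)*(1/46318 - 22375) = -13554*(-1036365249/46318) = 7023447292473/23159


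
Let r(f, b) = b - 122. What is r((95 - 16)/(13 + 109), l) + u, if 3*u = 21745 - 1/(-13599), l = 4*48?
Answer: 298566046/40797 ≈ 7318.3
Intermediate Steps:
l = 192
r(f, b) = -122 + b
u = 295710256/40797 (u = (21745 - 1/(-13599))/3 = (21745 - 1*(-1/13599))/3 = (21745 + 1/13599)/3 = (⅓)*(295710256/13599) = 295710256/40797 ≈ 7248.3)
r((95 - 16)/(13 + 109), l) + u = (-122 + 192) + 295710256/40797 = 70 + 295710256/40797 = 298566046/40797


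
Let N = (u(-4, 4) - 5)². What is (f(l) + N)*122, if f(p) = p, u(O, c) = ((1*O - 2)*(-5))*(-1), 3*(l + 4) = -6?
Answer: 148718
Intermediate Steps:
l = -6 (l = -4 + (⅓)*(-6) = -4 - 2 = -6)
u(O, c) = -10 + 5*O (u(O, c) = ((O - 2)*(-5))*(-1) = ((-2 + O)*(-5))*(-1) = (10 - 5*O)*(-1) = -10 + 5*O)
N = 1225 (N = ((-10 + 5*(-4)) - 5)² = ((-10 - 20) - 5)² = (-30 - 5)² = (-35)² = 1225)
(f(l) + N)*122 = (-6 + 1225)*122 = 1219*122 = 148718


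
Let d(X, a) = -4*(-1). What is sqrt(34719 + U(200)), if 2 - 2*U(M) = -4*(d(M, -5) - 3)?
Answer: 3*sqrt(3858) ≈ 186.34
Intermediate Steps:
d(X, a) = 4
U(M) = 3 (U(M) = 1 - (-2)*(4 - 3) = 1 - (-2) = 1 - 1/2*(-4) = 1 + 2 = 3)
sqrt(34719 + U(200)) = sqrt(34719 + 3) = sqrt(34722) = 3*sqrt(3858)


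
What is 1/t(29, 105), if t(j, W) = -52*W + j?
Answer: -1/5431 ≈ -0.00018413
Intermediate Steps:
t(j, W) = j - 52*W
1/t(29, 105) = 1/(29 - 52*105) = 1/(29 - 5460) = 1/(-5431) = -1/5431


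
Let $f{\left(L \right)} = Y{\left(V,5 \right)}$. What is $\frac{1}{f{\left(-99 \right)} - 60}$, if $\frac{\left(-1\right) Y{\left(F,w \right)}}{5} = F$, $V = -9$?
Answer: $- \frac{1}{15} \approx -0.066667$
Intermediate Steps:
$Y{\left(F,w \right)} = - 5 F$
$f{\left(L \right)} = 45$ ($f{\left(L \right)} = \left(-5\right) \left(-9\right) = 45$)
$\frac{1}{f{\left(-99 \right)} - 60} = \frac{1}{45 - 60} = \frac{1}{-15} = - \frac{1}{15}$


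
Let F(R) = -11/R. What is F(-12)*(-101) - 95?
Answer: -2251/12 ≈ -187.58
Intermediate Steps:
F(-12)*(-101) - 95 = -11/(-12)*(-101) - 95 = -11*(-1/12)*(-101) - 95 = (11/12)*(-101) - 95 = -1111/12 - 95 = -2251/12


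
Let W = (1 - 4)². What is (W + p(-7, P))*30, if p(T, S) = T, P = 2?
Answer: 60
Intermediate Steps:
W = 9 (W = (-3)² = 9)
(W + p(-7, P))*30 = (9 - 7)*30 = 2*30 = 60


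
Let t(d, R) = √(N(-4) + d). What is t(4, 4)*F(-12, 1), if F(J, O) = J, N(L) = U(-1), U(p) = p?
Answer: -12*√3 ≈ -20.785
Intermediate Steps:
N(L) = -1
t(d, R) = √(-1 + d)
t(4, 4)*F(-12, 1) = √(-1 + 4)*(-12) = √3*(-12) = -12*√3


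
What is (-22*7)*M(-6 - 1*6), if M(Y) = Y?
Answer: 1848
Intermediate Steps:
(-22*7)*M(-6 - 1*6) = (-22*7)*(-6 - 1*6) = -154*(-6 - 6) = -154*(-12) = 1848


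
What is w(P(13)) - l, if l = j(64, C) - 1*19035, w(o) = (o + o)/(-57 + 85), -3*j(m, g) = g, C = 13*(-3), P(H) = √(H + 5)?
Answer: 19022 + 3*√2/14 ≈ 19022.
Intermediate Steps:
P(H) = √(5 + H)
C = -39
j(m, g) = -g/3
w(o) = o/14 (w(o) = (2*o)/28 = (2*o)*(1/28) = o/14)
l = -19022 (l = -⅓*(-39) - 1*19035 = 13 - 19035 = -19022)
w(P(13)) - l = √(5 + 13)/14 - 1*(-19022) = √18/14 + 19022 = (3*√2)/14 + 19022 = 3*√2/14 + 19022 = 19022 + 3*√2/14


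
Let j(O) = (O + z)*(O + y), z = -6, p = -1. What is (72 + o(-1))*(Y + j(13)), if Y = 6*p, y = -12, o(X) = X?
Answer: 71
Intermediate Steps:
j(O) = (-12 + O)*(-6 + O) (j(O) = (O - 6)*(O - 12) = (-6 + O)*(-12 + O) = (-12 + O)*(-6 + O))
Y = -6 (Y = 6*(-1) = -6)
(72 + o(-1))*(Y + j(13)) = (72 - 1)*(-6 + (72 + 13² - 18*13)) = 71*(-6 + (72 + 169 - 234)) = 71*(-6 + 7) = 71*1 = 71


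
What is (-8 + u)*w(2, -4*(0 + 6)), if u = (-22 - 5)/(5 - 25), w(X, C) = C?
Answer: 798/5 ≈ 159.60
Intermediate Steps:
u = 27/20 (u = -27/(-20) = -27*(-1/20) = 27/20 ≈ 1.3500)
(-8 + u)*w(2, -4*(0 + 6)) = (-8 + 27/20)*(-4*(0 + 6)) = -(-133)*6/5 = -133/20*(-24) = 798/5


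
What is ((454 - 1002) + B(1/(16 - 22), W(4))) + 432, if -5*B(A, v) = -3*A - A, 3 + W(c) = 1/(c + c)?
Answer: -1742/15 ≈ -116.13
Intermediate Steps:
W(c) = -3 + 1/(2*c) (W(c) = -3 + 1/(c + c) = -3 + 1/(2*c))
B(A, v) = 4*A/5 (B(A, v) = -(-3*A - A)/5 = -(-4)*A/5 = 4*A/5)
((454 - 1002) + B(1/(16 - 22), W(4))) + 432 = ((454 - 1002) + 4/(5*(16 - 22))) + 432 = (-548 + (⅘)/(-6)) + 432 = (-548 + (⅘)*(-⅙)) + 432 = (-548 - 2/15) + 432 = -8222/15 + 432 = -1742/15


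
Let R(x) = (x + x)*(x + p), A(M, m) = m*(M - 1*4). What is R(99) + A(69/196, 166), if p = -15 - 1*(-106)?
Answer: 3627415/98 ≈ 37014.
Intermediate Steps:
A(M, m) = m*(-4 + M) (A(M, m) = m*(M - 4) = m*(-4 + M))
p = 91 (p = -15 + 106 = 91)
R(x) = 2*x*(91 + x) (R(x) = (x + x)*(x + 91) = (2*x)*(91 + x) = 2*x*(91 + x))
R(99) + A(69/196, 166) = 2*99*(91 + 99) + 166*(-4 + 69/196) = 2*99*190 + 166*(-4 + 69*(1/196)) = 37620 + 166*(-4 + 69/196) = 37620 + 166*(-715/196) = 37620 - 59345/98 = 3627415/98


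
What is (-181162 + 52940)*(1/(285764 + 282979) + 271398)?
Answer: -19791798195742730/568743 ≈ -3.4799e+10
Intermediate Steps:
(-181162 + 52940)*(1/(285764 + 282979) + 271398) = -128222*(1/568743 + 271398) = -128222*154355712715/568743 = -19791798195742730/568743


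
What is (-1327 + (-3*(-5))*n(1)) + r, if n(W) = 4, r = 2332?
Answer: 1065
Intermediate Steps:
(-1327 + (-3*(-5))*n(1)) + r = (-1327 - 3*(-5)*4) + 2332 = (-1327 + 15*4) + 2332 = (-1327 + 60) + 2332 = -1267 + 2332 = 1065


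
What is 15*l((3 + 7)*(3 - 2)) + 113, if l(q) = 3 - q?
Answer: 8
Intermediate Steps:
15*l((3 + 7)*(3 - 2)) + 113 = 15*(3 - (3 + 7)*(3 - 2)) + 113 = 15*(3 - 10) + 113 = 15*(-7) + 113 = -105 + 113 = 8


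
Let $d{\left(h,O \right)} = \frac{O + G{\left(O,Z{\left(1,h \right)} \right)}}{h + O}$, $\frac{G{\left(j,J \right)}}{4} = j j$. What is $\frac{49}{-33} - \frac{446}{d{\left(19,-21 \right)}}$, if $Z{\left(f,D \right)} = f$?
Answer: $- \frac{6219}{6391} \approx -0.97309$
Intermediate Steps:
$G{\left(j,J \right)} = 4 j^{2}$ ($G{\left(j,J \right)} = 4 j j = 4 j^{2}$)
$d{\left(h,O \right)} = \frac{O + 4 O^{2}}{O + h}$ ($d{\left(h,O \right)} = \frac{O + 4 O^{2}}{h + O} = \frac{O + 4 O^{2}}{O + h}$)
$\frac{49}{-33} - \frac{446}{d{\left(19,-21 \right)}} = \frac{49}{-33} - \frac{446}{\left(-21\right) \frac{1}{-21 + 19} \left(1 + 4 \left(-21\right)\right)} = 49 \left(- \frac{1}{33}\right) - \frac{446}{\left(-21\right) \frac{1}{-2} \left(1 - 84\right)} = - \frac{49}{33} - \frac{446}{\left(-21\right) \left(- \frac{1}{2}\right) \left(-83\right)} = - \frac{49}{33} - \frac{446}{- \frac{1743}{2}} = - \frac{49}{33} - - \frac{892}{1743} = - \frac{49}{33} + \frac{892}{1743} = - \frac{6219}{6391}$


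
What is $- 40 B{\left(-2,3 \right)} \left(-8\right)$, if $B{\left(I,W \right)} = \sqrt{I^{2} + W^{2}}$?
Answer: $320 \sqrt{13} \approx 1153.8$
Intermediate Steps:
$- 40 B{\left(-2,3 \right)} \left(-8\right) = - 40 \sqrt{\left(-2\right)^{2} + 3^{2}} \left(-8\right) = - 40 \sqrt{4 + 9} \left(-8\right) = - 40 \sqrt{13} \left(-8\right) = 320 \sqrt{13}$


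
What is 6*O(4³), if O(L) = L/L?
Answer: 6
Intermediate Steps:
O(L) = 1
6*O(4³) = 6*1 = 6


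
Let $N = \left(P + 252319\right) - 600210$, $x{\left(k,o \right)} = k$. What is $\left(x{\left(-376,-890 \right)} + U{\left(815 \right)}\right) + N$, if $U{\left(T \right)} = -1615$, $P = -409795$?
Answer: $-759677$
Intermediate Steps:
$N = -757686$ ($N = \left(-409795 + 252319\right) - 600210 = -157476 - 600210 = -757686$)
$\left(x{\left(-376,-890 \right)} + U{\left(815 \right)}\right) + N = \left(-376 - 1615\right) - 757686 = -1991 - 757686 = -759677$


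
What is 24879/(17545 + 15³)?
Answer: 24879/20920 ≈ 1.1892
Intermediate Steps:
24879/(17545 + 15³) = 24879/(17545 + 3375) = 24879/20920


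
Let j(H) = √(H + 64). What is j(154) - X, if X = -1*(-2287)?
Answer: -2287 + √218 ≈ -2272.2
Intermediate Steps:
X = 2287
j(H) = √(64 + H)
j(154) - X = √(64 + 154) - 1*2287 = √218 - 2287 = -2287 + √218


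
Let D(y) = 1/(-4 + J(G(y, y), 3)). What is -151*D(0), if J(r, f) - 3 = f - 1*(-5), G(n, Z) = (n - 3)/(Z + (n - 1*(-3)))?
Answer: -151/7 ≈ -21.571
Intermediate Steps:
G(n, Z) = (-3 + n)/(3 + Z + n) (G(n, Z) = (-3 + n)/(Z + (n + 3)) = (-3 + n)/(Z + (3 + n)) = (-3 + n)/(3 + Z + n))
J(r, f) = 8 + f (J(r, f) = 3 + (f - 1*(-5)) = 3 + (f + 5) = 3 + (5 + f) = 8 + f)
D(y) = ⅐ (D(y) = 1/(-4 + (8 + 3)) = 1/(-4 + 11) = 1/7 = ⅐)
-151*D(0) = -151*⅐ = -151/7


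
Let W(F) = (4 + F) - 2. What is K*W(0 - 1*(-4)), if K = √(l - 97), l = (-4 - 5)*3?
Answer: 12*I*√31 ≈ 66.813*I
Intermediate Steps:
W(F) = 2 + F
l = -27 (l = -9*3 = -27)
K = 2*I*√31 (K = √(-27 - 97) = √(-124) = 2*I*√31 ≈ 11.136*I)
K*W(0 - 1*(-4)) = (2*I*√31)*(2 + (0 - 1*(-4))) = (2*I*√31)*(2 + (0 + 4)) = (2*I*√31)*(2 + 4) = (2*I*√31)*6 = 12*I*√31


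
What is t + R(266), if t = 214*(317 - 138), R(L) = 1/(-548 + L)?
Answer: 10802291/282 ≈ 38306.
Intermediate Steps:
t = 38306 (t = 214*179 = 38306)
t + R(266) = 38306 + 1/(-548 + 266) = 38306 + 1/(-282) = 38306 - 1/282 = 10802291/282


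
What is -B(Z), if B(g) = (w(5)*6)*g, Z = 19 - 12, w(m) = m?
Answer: -210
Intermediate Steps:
Z = 7
B(g) = 30*g (B(g) = (5*6)*g = 30*g)
-B(Z) = -30*7 = -1*210 = -210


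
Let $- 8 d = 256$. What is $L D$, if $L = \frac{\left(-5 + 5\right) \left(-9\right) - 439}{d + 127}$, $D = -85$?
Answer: $\frac{7463}{19} \approx 392.79$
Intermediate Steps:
$d = -32$ ($d = \left(- \frac{1}{8}\right) 256 = -32$)
$L = - \frac{439}{95}$ ($L = \frac{\left(-5 + 5\right) \left(-9\right) - 439}{-32 + 127} = \frac{0 \left(-9\right) - 439}{95} = \left(0 - 439\right) \frac{1}{95} = \left(-439\right) \frac{1}{95} = - \frac{439}{95} \approx -4.6211$)
$L D = \left(- \frac{439}{95}\right) \left(-85\right) = \frac{7463}{19}$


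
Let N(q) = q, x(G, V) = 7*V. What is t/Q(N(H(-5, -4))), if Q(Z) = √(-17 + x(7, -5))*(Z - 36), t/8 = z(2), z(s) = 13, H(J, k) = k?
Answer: I*√13/10 ≈ 0.36056*I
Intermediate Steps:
t = 104 (t = 8*13 = 104)
Q(Z) = 2*I*√13*(-36 + Z) (Q(Z) = √(-17 + 7*(-5))*(Z - 36) = √(-17 - 35)*(-36 + Z) = √(-52)*(-36 + Z) = (2*I*√13)*(-36 + Z) = 2*I*√13*(-36 + Z))
t/Q(N(H(-5, -4))) = 104/((2*I*√13*(-36 - 4))) = 104/((2*I*√13*(-40))) = 104/((-80*I*√13)) = 104*(I*√13/1040) = I*√13/10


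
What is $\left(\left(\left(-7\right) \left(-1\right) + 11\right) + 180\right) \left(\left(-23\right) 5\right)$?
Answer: $-22770$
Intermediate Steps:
$\left(\left(\left(-7\right) \left(-1\right) + 11\right) + 180\right) \left(\left(-23\right) 5\right) = \left(\left(7 + 11\right) + 180\right) \left(-115\right) = \left(18 + 180\right) \left(-115\right) = 198 \left(-115\right) = -22770$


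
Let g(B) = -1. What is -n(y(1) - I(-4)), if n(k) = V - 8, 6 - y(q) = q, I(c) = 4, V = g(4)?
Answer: 9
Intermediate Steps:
V = -1
y(q) = 6 - q
n(k) = -9 (n(k) = -1 - 8 = -9)
-n(y(1) - I(-4)) = -1*(-9) = 9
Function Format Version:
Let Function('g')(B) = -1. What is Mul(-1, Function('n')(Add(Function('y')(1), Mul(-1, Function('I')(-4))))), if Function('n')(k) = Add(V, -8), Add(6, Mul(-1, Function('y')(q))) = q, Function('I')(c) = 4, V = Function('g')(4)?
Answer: 9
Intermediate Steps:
V = -1
Function('y')(q) = Add(6, Mul(-1, q))
Function('n')(k) = -9 (Function('n')(k) = Add(-1, -8) = -9)
Mul(-1, Function('n')(Add(Function('y')(1), Mul(-1, Function('I')(-4))))) = Mul(-1, -9) = 9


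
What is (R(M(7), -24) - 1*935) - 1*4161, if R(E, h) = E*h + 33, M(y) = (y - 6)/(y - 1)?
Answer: -5067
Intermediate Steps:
M(y) = (-6 + y)/(-1 + y)
R(E, h) = 33 + E*h
(R(M(7), -24) - 1*935) - 1*4161 = ((33 + ((-6 + 7)/(-1 + 7))*(-24)) - 1*935) - 1*4161 = ((33 + (1/6)*(-24)) - 935) - 4161 = ((33 - 4) - 935) - 4161 = (29 - 935) - 4161 = -906 - 4161 = -5067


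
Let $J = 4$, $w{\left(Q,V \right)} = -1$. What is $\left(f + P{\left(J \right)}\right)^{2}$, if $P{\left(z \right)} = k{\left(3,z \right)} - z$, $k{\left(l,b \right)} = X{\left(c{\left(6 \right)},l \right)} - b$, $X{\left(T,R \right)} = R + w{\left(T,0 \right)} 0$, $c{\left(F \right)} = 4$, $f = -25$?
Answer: $900$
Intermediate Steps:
$X{\left(T,R \right)} = R$ ($X{\left(T,R \right)} = R - 0 = R + 0 = R$)
$k{\left(l,b \right)} = l - b$
$P{\left(z \right)} = 3 - 2 z$ ($P{\left(z \right)} = \left(3 - z\right) - z = 3 - 2 z$)
$\left(f + P{\left(J \right)}\right)^{2} = \left(-25 + \left(3 - 8\right)\right)^{2} = \left(-25 - 5\right)^{2} = \left(-30\right)^{2} = 900$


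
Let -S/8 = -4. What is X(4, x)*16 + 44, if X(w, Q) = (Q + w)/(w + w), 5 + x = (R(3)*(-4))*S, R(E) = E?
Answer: -726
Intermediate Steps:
S = 32 (S = -8*(-4) = 32)
x = -389 (x = -5 + (3*(-4))*32 = -5 - 12*32 = -5 - 384 = -389)
X(w, Q) = (Q + w)/(2*w) (X(w, Q) = (Q + w)/((2*w)) = (Q + w)*(1/(2*w)) = (Q + w)/(2*w))
X(4, x)*16 + 44 = ((½)*(-389 + 4)/4)*16 + 44 = ((½)*(¼)*(-385))*16 + 44 = -385/8*16 + 44 = -770 + 44 = -726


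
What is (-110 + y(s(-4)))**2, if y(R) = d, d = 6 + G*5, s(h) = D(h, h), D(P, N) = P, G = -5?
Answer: 16641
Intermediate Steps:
s(h) = h
d = -19 (d = 6 - 5*5 = 6 - 25 = -19)
y(R) = -19
(-110 + y(s(-4)))**2 = (-110 - 19)**2 = (-129)**2 = 16641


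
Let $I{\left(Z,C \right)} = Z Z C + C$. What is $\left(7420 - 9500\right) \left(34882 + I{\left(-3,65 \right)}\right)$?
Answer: $-73906560$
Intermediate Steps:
$I{\left(Z,C \right)} = C + C Z^{2}$ ($I{\left(Z,C \right)} = Z^{2} C + C = C Z^{2} + C = C + C Z^{2}$)
$\left(7420 - 9500\right) \left(34882 + I{\left(-3,65 \right)}\right) = \left(7420 - 9500\right) \left(34882 + 65 \left(1 + \left(-3\right)^{2}\right)\right) = - 2080 \left(34882 + 65 \left(1 + 9\right)\right) = - 2080 \left(34882 + 65 \cdot 10\right) = - 2080 \left(34882 + 650\right) = \left(-2080\right) 35532 = -73906560$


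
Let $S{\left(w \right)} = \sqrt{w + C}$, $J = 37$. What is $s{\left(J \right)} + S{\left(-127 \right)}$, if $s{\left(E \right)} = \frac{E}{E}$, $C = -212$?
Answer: $1 + i \sqrt{339} \approx 1.0 + 18.412 i$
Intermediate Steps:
$S{\left(w \right)} = \sqrt{-212 + w}$ ($S{\left(w \right)} = \sqrt{w - 212} = \sqrt{-212 + w}$)
$s{\left(E \right)} = 1$
$s{\left(J \right)} + S{\left(-127 \right)} = 1 + \sqrt{-212 - 127} = 1 + \sqrt{-339} = 1 + i \sqrt{339}$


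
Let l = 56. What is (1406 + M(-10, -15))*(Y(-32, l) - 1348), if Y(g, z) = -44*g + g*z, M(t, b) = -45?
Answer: -2357252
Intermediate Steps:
(1406 + M(-10, -15))*(Y(-32, l) - 1348) = (1406 - 45)*(-32*(-44 + 56) - 1348) = 1361*(-32*12 - 1348) = 1361*(-384 - 1348) = 1361*(-1732) = -2357252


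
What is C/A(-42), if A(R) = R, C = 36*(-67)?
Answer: 402/7 ≈ 57.429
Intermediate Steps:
C = -2412
C/A(-42) = -2412/(-42) = -2412*(-1/42) = 402/7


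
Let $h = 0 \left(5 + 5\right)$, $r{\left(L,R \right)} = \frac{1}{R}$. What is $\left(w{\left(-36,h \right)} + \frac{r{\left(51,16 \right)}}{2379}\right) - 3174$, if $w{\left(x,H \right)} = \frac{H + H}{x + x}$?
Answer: $- \frac{120815135}{38064} \approx -3174.0$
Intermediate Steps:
$h = 0$ ($h = 0 \cdot 10 = 0$)
$w{\left(x,H \right)} = \frac{H}{x}$ ($w{\left(x,H \right)} = \frac{2 H}{2 x} = 2 H \frac{1}{2 x} = \frac{H}{x}$)
$\left(w{\left(-36,h \right)} + \frac{r{\left(51,16 \right)}}{2379}\right) - 3174 = \left(\frac{0}{-36} + \frac{1}{16 \cdot 2379}\right) - 3174 = \left(0 \left(- \frac{1}{36}\right) + \frac{1}{16} \cdot \frac{1}{2379}\right) - 3174 = \left(0 + \frac{1}{38064}\right) - 3174 = \frac{1}{38064} - 3174 = - \frac{120815135}{38064}$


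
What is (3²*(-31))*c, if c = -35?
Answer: 9765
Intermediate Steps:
(3²*(-31))*c = (3²*(-31))*(-35) = (9*(-31))*(-35) = -279*(-35) = 9765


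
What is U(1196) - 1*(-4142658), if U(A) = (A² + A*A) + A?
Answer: 7004686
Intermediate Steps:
U(A) = A + 2*A² (U(A) = (A² + A²) + A = 2*A² + A = A + 2*A²)
U(1196) - 1*(-4142658) = 1196*(1 + 2*1196) - 1*(-4142658) = 1196*(1 + 2392) + 4142658 = 1196*2393 + 4142658 = 2862028 + 4142658 = 7004686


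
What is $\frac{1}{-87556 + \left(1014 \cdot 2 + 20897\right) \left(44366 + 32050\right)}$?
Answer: $\frac{1}{1751749244} \approx 5.7086 \cdot 10^{-10}$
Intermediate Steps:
$\frac{1}{-87556 + \left(1014 \cdot 2 + 20897\right) \left(44366 + 32050\right)} = \frac{1}{-87556 + \left(2028 + 20897\right) 76416} = \frac{1}{-87556 + 22925 \cdot 76416} = \frac{1}{-87556 + 1751836800} = \frac{1}{1751749244}$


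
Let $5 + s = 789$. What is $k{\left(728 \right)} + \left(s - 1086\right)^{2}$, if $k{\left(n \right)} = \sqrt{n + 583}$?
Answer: $91204 + \sqrt{1311} \approx 91240.0$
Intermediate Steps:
$s = 784$ ($s = -5 + 789 = 784$)
$k{\left(n \right)} = \sqrt{583 + n}$
$k{\left(728 \right)} + \left(s - 1086\right)^{2} = \sqrt{583 + 728} + \left(784 - 1086\right)^{2} = \sqrt{1311} + \left(-302\right)^{2} = \sqrt{1311} + 91204 = 91204 + \sqrt{1311}$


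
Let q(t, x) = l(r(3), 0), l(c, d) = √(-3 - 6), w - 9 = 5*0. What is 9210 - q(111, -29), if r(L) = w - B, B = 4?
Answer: 9210 - 3*I ≈ 9210.0 - 3.0*I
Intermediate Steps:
w = 9 (w = 9 + 5*0 = 9 + 0 = 9)
r(L) = 5 (r(L) = 9 - 1*4 = 9 - 4 = 5)
l(c, d) = 3*I (l(c, d) = √(-9) = 3*I)
q(t, x) = 3*I
9210 - q(111, -29) = 9210 - 3*I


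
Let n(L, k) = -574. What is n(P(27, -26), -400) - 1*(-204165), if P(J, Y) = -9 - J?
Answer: 203591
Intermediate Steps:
n(P(27, -26), -400) - 1*(-204165) = -574 - 1*(-204165) = -574 + 204165 = 203591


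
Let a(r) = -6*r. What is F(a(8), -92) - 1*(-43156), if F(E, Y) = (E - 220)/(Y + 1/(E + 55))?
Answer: 27751184/643 ≈ 43159.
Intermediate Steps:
F(E, Y) = (-220 + E)/(Y + 1/(55 + E))
F(a(8), -92) - 1*(-43156) = (-12100 + (-6*8)² - (-990)*8)/(1 + 55*(-92) - 6*8*(-92)) - 1*(-43156) = (-12100 + (-48)² - 165*(-48))/(1 - 5060 - 48*(-92)) + 43156 = (-12100 + 2304 + 7920)/(1 - 5060 + 4416) + 43156 = -1876/(-643) + 43156 = -1/643*(-1876) + 43156 = 1876/643 + 43156 = 27751184/643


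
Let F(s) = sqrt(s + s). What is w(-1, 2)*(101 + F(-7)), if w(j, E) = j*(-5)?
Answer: 505 + 5*I*sqrt(14) ≈ 505.0 + 18.708*I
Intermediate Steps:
w(j, E) = -5*j
F(s) = sqrt(2)*sqrt(s) (F(s) = sqrt(2*s) = sqrt(2)*sqrt(s))
w(-1, 2)*(101 + F(-7)) = (-5*(-1))*(101 + sqrt(2)*sqrt(-7)) = 5*(101 + sqrt(2)*(I*sqrt(7))) = 5*(101 + I*sqrt(14)) = 505 + 5*I*sqrt(14)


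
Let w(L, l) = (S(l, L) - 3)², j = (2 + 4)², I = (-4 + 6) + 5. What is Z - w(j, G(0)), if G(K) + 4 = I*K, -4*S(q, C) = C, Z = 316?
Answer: 172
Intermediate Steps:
S(q, C) = -C/4
I = 7 (I = 2 + 5 = 7)
G(K) = -4 + 7*K
j = 36 (j = 6² = 36)
w(L, l) = (-3 - L/4)² (w(L, l) = (-L/4 - 3)² = (-3 - L/4)²)
Z - w(j, G(0)) = 316 - (12 + 36)²/16 = 316 - 48²/16 = 316 - 2304/16 = 316 - 1*144 = 316 - 144 = 172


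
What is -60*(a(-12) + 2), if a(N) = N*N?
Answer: -8760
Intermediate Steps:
a(N) = N²
-60*(a(-12) + 2) = -60*((-12)² + 2) = -60*(144 + 2) = -60*146 = -8760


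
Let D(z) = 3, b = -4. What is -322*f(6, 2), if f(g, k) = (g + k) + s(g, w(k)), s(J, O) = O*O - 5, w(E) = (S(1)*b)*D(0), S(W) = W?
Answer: -47334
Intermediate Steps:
w(E) = -12 (w(E) = (1*(-4))*3 = -4*3 = -12)
s(J, O) = -5 + O**2 (s(J, O) = O**2 - 5 = -5 + O**2)
f(g, k) = 139 + g + k (f(g, k) = (g + k) + (-5 + (-12)**2) = (g + k) + (-5 + 144) = (g + k) + 139 = 139 + g + k)
-322*f(6, 2) = -322*(139 + 6 + 2) = -322*147 = -46*1029 = -47334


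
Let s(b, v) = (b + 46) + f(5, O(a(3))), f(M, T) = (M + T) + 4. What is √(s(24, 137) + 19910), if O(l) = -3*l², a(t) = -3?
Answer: 3*√2218 ≈ 141.29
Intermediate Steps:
f(M, T) = 4 + M + T
s(b, v) = 28 + b (s(b, v) = (b + 46) + (4 + 5 - 3*(-3)²) = (46 + b) + (4 + 5 - 3*9) = (46 + b) + (4 + 5 - 27) = (46 + b) - 18 = 28 + b)
√(s(24, 137) + 19910) = √((28 + 24) + 19910) = √(52 + 19910) = √19962 = 3*√2218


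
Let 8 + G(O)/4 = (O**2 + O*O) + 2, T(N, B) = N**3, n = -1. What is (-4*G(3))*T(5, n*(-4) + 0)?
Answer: -24000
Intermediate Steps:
G(O) = -24 + 8*O**2 (G(O) = -32 + 4*((O**2 + O*O) + 2) = -32 + 4*((O**2 + O**2) + 2) = -32 + 4*(2*O**2 + 2) = -32 + 4*(2 + 2*O**2) = -32 + (8 + 8*O**2) = -24 + 8*O**2)
(-4*G(3))*T(5, n*(-4) + 0) = -4*(-24 + 8*3**2)*5**3 = -4*(-24 + 8*9)*125 = -4*(-24 + 72)*125 = -4*48*125 = -192*125 = -24000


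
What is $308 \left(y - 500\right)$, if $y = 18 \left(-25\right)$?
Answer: $-292600$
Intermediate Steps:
$y = -450$
$308 \left(y - 500\right) = 308 \left(-450 - 500\right) = 308 \left(-950\right) = -292600$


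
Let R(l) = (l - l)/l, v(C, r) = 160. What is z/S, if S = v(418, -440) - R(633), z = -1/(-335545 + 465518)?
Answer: -1/20795680 ≈ -4.8087e-8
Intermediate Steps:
R(l) = 0 (R(l) = 0/l = 0)
z = -1/129973 ≈ -7.6939e-6
S = 160 (S = 160 - 1*0 = 160 + 0 = 160)
z/S = -1/129973/160 = -1/129973*1/160 = -1/20795680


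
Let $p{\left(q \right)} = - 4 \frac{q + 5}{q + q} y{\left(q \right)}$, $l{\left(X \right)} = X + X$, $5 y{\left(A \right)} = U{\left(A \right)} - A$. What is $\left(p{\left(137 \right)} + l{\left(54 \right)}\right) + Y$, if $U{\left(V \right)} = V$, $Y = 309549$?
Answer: $309657$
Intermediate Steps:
$y{\left(A \right)} = 0$ ($y{\left(A \right)} = \frac{A - A}{5} = \frac{1}{5} \cdot 0 = 0$)
$l{\left(X \right)} = 2 X$
$p{\left(q \right)} = 0$ ($p{\left(q \right)} = - 4 \frac{q + 5}{q + q} 0 = - 4 \frac{5 + q}{2 q} 0 = - \frac{2 \left(5 + q\right)}{q} 0 = 0$)
$\left(p{\left(137 \right)} + l{\left(54 \right)}\right) + Y = \left(0 + 2 \cdot 54\right) + 309549 = \left(0 + 108\right) + 309549 = 108 + 309549 = 309657$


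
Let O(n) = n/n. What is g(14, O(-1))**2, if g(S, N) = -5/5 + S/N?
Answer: 169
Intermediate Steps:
O(n) = 1
g(S, N) = -1 + S/N (g(S, N) = -5*1/5 + S/N = -1 + S/N)
g(14, O(-1))**2 = ((14 - 1*1)/1)**2 = (1*(14 - 1))**2 = (1*13)**2 = 13**2 = 169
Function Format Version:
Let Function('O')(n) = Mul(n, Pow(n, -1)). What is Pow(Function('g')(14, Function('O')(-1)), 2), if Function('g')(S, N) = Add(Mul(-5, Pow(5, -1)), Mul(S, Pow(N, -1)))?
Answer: 169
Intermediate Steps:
Function('O')(n) = 1
Function('g')(S, N) = Add(-1, Mul(S, Pow(N, -1))) (Function('g')(S, N) = Add(Mul(-5, Rational(1, 5)), Mul(S, Pow(N, -1))) = Add(-1, Mul(S, Pow(N, -1))))
Pow(Function('g')(14, Function('O')(-1)), 2) = Pow(Mul(Pow(1, -1), Add(14, Mul(-1, 1))), 2) = Pow(Mul(1, Add(14, -1)), 2) = Pow(Mul(1, 13), 2) = Pow(13, 2) = 169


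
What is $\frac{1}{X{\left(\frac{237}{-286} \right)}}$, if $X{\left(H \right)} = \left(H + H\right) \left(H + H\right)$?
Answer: $\frac{20449}{56169} \approx 0.36406$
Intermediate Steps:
$X{\left(H \right)} = 4 H^{2}$ ($X{\left(H \right)} = 2 H 2 H = 4 H^{2}$)
$\frac{1}{X{\left(\frac{237}{-286} \right)}} = \frac{1}{4 \left(\frac{237}{-286}\right)^{2}} = \frac{1}{4 \left(237 \left(- \frac{1}{286}\right)\right)^{2}} = \frac{1}{4 \left(- \frac{237}{286}\right)^{2}} = \frac{1}{4 \cdot \frac{56169}{81796}} = \frac{1}{\frac{56169}{20449}} = \frac{20449}{56169}$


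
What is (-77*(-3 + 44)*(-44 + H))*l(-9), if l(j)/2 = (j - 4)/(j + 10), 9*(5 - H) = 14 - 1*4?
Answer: -29631602/9 ≈ -3.2924e+6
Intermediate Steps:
H = 35/9 (H = 5 - (14 - 1*4)/9 = 5 - (14 - 4)/9 = 5 - 1/9*10 = 5 - 10/9 = 35/9 ≈ 3.8889)
l(j) = 2*(-4 + j)/(10 + j) (l(j) = 2*((j - 4)/(j + 10)) = 2*((-4 + j)/(10 + j)) = 2*(-4 + j)/(10 + j))
(-77*(-3 + 44)*(-44 + H))*l(-9) = (-77*(-3 + 44)*(-44 + 35/9))*(2*(-4 - 9)/(10 - 9)) = (-3157*(-361)/9)*(2*(-13)/1) = (-77*(-14801/9))*(2*1*(-13)) = (1139677/9)*(-26) = -29631602/9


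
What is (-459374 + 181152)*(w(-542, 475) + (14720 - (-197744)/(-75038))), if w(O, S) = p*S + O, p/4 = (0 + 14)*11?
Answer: -188371103757060/2207 ≈ -8.5352e+10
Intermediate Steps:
p = 616 (p = 4*((0 + 14)*11) = 4*(14*11) = 4*154 = 616)
w(O, S) = O + 616*S (w(O, S) = 616*S + O = O + 616*S)
(-459374 + 181152)*(w(-542, 475) + (14720 - (-197744)/(-75038))) = (-459374 + 181152)*((-542 + 616*475) + (14720 - (-197744)/(-75038))) = -278222*((-542 + 292600) + (14720 - (-197744)*(-1)/75038)) = -278222*(292058 + (14720 - 1*5816/2207)) = -278222*(292058 + (14720 - 5816/2207)) = -278222*(292058 + 32481224/2207) = -278222*677053230/2207 = -188371103757060/2207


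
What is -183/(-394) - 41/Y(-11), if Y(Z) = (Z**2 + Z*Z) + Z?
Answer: 26119/91014 ≈ 0.28698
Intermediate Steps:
Y(Z) = Z + 2*Z**2 (Y(Z) = (Z**2 + Z**2) + Z = 2*Z**2 + Z = Z + 2*Z**2)
-183/(-394) - 41/Y(-11) = -183/(-394) - 41*(-1/(11*(1 + 2*(-11)))) = -183*(-1/394) - 41*(-1/(11*(1 - 22))) = 183/394 - 41/((-11*(-21))) = 183/394 - 41/231 = 26119/91014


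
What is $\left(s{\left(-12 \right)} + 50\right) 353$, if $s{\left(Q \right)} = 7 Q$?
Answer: $-12002$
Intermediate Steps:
$\left(s{\left(-12 \right)} + 50\right) 353 = \left(7 \left(-12\right) + 50\right) 353 = \left(-84 + 50\right) 353 = \left(-34\right) 353 = -12002$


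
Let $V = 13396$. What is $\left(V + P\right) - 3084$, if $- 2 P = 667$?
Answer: $\frac{19957}{2} \approx 9978.5$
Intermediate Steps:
$P = - \frac{667}{2}$ ($P = \left(- \frac{1}{2}\right) 667 = - \frac{667}{2} \approx -333.5$)
$\left(V + P\right) - 3084 = \left(13396 - \frac{667}{2}\right) - 3084 = \frac{26125}{2} - 3084 = \frac{19957}{2}$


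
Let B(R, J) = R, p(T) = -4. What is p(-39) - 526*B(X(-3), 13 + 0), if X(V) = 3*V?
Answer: 4730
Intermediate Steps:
p(-39) - 526*B(X(-3), 13 + 0) = -4 - 1578*(-3) = -4 - 526*(-9) = -4 + 4734 = 4730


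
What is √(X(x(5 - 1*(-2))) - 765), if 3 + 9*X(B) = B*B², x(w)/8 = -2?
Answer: 2*I*√2746/3 ≈ 34.935*I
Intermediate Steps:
x(w) = -16 (x(w) = 8*(-2) = -16)
X(B) = -⅓ + B³/9 (X(B) = -⅓ + (B*B²)/9 = -⅓ + B³/9)
√(X(x(5 - 1*(-2))) - 765) = √((-⅓ + (⅑)*(-16)³) - 765) = √((-⅓ + (⅑)*(-4096)) - 765) = √((-⅓ - 4096/9) - 765) = √(-4099/9 - 765) = √(-10984/9) = 2*I*√2746/3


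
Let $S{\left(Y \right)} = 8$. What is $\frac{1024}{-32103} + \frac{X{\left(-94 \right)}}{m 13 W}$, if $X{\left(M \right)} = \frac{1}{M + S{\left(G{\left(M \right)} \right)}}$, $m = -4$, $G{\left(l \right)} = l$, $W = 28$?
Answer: $- \frac{128189081}{4019809248} \approx -0.031889$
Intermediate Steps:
$X{\left(M \right)} = \frac{1}{8 + M}$ ($X{\left(M \right)} = \frac{1}{M + 8} = \frac{1}{8 + M}$)
$\frac{1024}{-32103} + \frac{X{\left(-94 \right)}}{m 13 W} = \frac{1024}{-32103} + \frac{1}{\left(8 - 94\right) \left(-4\right) 13 \cdot 28} = 1024 \left(- \frac{1}{32103}\right) + \frac{1}{\left(-86\right) \left(\left(-52\right) 28\right)} = - \frac{1024}{32103} - \frac{1}{86 \left(-1456\right)} = - \frac{1024}{32103} - - \frac{1}{125216} = - \frac{1024}{32103} + \frac{1}{125216} = - \frac{128189081}{4019809248}$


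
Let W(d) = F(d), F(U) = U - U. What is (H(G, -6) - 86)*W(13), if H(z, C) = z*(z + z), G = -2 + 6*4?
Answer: 0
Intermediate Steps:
F(U) = 0
G = 22 (G = -2 + 24 = 22)
W(d) = 0
H(z, C) = 2*z² (H(z, C) = z*(2*z) = 2*z²)
(H(G, -6) - 86)*W(13) = (2*22² - 86)*0 = (2*484 - 86)*0 = (968 - 86)*0 = 882*0 = 0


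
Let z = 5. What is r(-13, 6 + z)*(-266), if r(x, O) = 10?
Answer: -2660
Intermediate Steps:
r(-13, 6 + z)*(-266) = 10*(-266) = -2660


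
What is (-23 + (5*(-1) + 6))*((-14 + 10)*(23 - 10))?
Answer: 1144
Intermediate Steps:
(-23 + (5*(-1) + 6))*((-14 + 10)*(23 - 10)) = (-23 + (-5 + 6))*(-4*13) = (-23 + 1)*(-52) = -22*(-52) = 1144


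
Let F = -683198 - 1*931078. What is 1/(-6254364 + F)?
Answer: -1/7868640 ≈ -1.2709e-7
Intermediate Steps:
F = -1614276 (F = -683198 - 931078 = -1614276)
1/(-6254364 + F) = 1/(-6254364 - 1614276) = 1/(-7868640) = -1/7868640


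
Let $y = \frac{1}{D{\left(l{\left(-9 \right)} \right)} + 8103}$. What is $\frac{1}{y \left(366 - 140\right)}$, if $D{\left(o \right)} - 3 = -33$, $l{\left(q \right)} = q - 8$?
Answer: $\frac{8073}{226} \approx 35.721$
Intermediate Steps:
$l{\left(q \right)} = -8 + q$
$D{\left(o \right)} = -30$ ($D{\left(o \right)} = 3 - 33 = -30$)
$y = \frac{1}{8073}$ ($y = \frac{1}{-30 + 8103} = \frac{1}{8073} \approx 0.00012387$)
$\frac{1}{y \left(366 - 140\right)} = \frac{1}{\frac{1}{8073} \left(366 - 140\right)} = \frac{1}{\frac{1}{8073} \cdot 226} = \frac{1}{\frac{226}{8073}} = \frac{8073}{226}$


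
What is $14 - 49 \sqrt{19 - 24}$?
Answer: $14 - 49 i \sqrt{5} \approx 14.0 - 109.57 i$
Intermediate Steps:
$14 - 49 \sqrt{19 - 24} = 14 - 49 \sqrt{-5} = 14 - 49 i \sqrt{5}$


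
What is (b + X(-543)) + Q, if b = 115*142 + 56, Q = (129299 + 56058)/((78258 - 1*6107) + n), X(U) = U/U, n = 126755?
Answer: 3259657979/198906 ≈ 16388.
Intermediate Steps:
X(U) = 1
Q = 185357/198906 (Q = (129299 + 56058)/((78258 - 1*6107) + 126755) = 185357/((78258 - 6107) + 126755) = 185357/(72151 + 126755) = 185357/198906 ≈ 0.93188)
b = 16386 (b = 16330 + 56 = 16386)
(b + X(-543)) + Q = (16386 + 1) + 185357/198906 = 16387 + 185357/198906 = 3259657979/198906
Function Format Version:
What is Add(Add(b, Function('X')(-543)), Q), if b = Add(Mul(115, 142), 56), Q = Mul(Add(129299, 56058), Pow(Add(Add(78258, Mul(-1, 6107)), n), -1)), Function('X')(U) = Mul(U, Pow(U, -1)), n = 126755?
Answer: Rational(3259657979, 198906) ≈ 16388.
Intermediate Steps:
Function('X')(U) = 1
Q = Rational(185357, 198906) (Q = Mul(Add(129299, 56058), Pow(Add(Add(78258, Mul(-1, 6107)), 126755), -1)) = Mul(185357, Pow(Add(Add(78258, -6107), 126755), -1)) = Mul(185357, Pow(Add(72151, 126755), -1)) = Mul(185357, Pow(198906, -1)) = Mul(185357, Rational(1, 198906)) = Rational(185357, 198906) ≈ 0.93188)
b = 16386 (b = Add(16330, 56) = 16386)
Add(Add(b, Function('X')(-543)), Q) = Add(Add(16386, 1), Rational(185357, 198906)) = Add(16387, Rational(185357, 198906)) = Rational(3259657979, 198906)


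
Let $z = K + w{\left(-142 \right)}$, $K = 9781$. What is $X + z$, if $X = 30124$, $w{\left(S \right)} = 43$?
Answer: $39948$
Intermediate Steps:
$z = 9824$ ($z = 9781 + 43 = 9824$)
$X + z = 30124 + 9824 = 39948$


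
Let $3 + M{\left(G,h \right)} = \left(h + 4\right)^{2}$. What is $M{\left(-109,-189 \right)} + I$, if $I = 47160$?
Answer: $81382$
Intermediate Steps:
$M{\left(G,h \right)} = -3 + \left(4 + h\right)^{2}$ ($M{\left(G,h \right)} = -3 + \left(h + 4\right)^{2} = -3 + \left(4 + h\right)^{2}$)
$M{\left(-109,-189 \right)} + I = \left(-3 + \left(4 - 189\right)^{2}\right) + 47160 = \left(-3 + \left(-185\right)^{2}\right) + 47160 = \left(-3 + 34225\right) + 47160 = 34222 + 47160 = 81382$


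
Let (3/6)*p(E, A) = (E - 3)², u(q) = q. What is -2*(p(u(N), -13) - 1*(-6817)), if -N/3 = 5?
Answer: -14930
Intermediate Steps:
N = -15 (N = -3*5 = -15)
p(E, A) = 2*(-3 + E)² (p(E, A) = 2*(E - 3)² = 2*(-3 + E)²)
-2*(p(u(N), -13) - 1*(-6817)) = -2*(2*(-3 - 15)² - 1*(-6817)) = -2*(2*(-18)² + 6817) = -2*(2*324 + 6817) = -2*(648 + 6817) = -2*7465 = -14930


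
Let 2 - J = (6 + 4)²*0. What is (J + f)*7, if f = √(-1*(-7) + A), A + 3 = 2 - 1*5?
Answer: 21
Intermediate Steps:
A = -6 (A = -3 + (2 - 1*5) = -3 + (2 - 5) = -3 - 3 = -6)
f = 1 (f = √(-1*(-7) - 6) = √(7 - 6) = √1 = 1)
J = 2 (J = 2 - (6 + 4)²*0 = 2 - 10²*0 = 2 - 100*0 = 2 - 1*0 = 2 + 0 = 2)
(J + f)*7 = (2 + 1)*7 = 3*7 = 21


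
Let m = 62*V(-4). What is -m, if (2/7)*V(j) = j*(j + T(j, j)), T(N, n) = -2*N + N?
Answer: 0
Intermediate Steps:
T(N, n) = -N
V(j) = 0 (V(j) = 7*(j*(j - j))/2 = 7*(j*0)/2 = (7/2)*0 = 0)
m = 0 (m = 62*0 = 0)
-m = -1*0 = 0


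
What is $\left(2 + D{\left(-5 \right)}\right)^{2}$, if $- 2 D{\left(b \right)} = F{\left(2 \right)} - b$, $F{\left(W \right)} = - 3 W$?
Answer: $\frac{25}{4} \approx 6.25$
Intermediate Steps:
$D{\left(b \right)} = 3 + \frac{b}{2}$ ($D{\left(b \right)} = - \frac{\left(-3\right) 2 - b}{2} = - \frac{-6 - b}{2} = 3 + \frac{b}{2}$)
$\left(2 + D{\left(-5 \right)}\right)^{2} = \left(2 + \left(3 + \frac{1}{2} \left(-5\right)\right)\right)^{2} = \left(2 + \left(3 - \frac{5}{2}\right)\right)^{2} = \left(2 + \frac{1}{2}\right)^{2} = \left(\frac{5}{2}\right)^{2} = \frac{25}{4}$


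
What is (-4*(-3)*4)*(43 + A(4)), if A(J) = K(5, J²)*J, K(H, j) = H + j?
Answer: 6096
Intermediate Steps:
A(J) = J*(5 + J²) (A(J) = (5 + J²)*J = J*(5 + J²))
(-4*(-3)*4)*(43 + A(4)) = (-4*(-3)*4)*(43 + 4*(5 + 4²)) = (12*4)*(43 + 4*(5 + 16)) = 48*(43 + 4*21) = 48*(43 + 84) = 48*127 = 6096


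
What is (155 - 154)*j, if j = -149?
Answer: -149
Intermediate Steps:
(155 - 154)*j = (155 - 154)*(-149) = 1*(-149) = -149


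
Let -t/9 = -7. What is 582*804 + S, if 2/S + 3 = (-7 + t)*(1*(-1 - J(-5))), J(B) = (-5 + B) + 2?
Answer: 182023994/389 ≈ 4.6793e+5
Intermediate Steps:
t = 63 (t = -9*(-7) = 63)
J(B) = -3 + B
S = 2/389 (S = 2/(-3 + (-7 + 63)*(1*(-1 - (-3 - 5)))) = 2/(-3 + 56*(1*(-1 - 1*(-8)))) = 2/(-3 + 56*(1*(-1 + 8))) = 2/(-3 + 56*(1*7)) = 2/(-3 + 56*7) = 2/(-3 + 392) = 2/389 ≈ 0.0051414)
582*804 + S = 582*804 + 2/389 = 467928 + 2/389 = 182023994/389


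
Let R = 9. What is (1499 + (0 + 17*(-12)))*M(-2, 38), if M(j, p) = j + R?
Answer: 9065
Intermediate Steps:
M(j, p) = 9 + j (M(j, p) = j + 9 = 9 + j)
(1499 + (0 + 17*(-12)))*M(-2, 38) = (1499 + (0 + 17*(-12)))*(9 - 2) = (1499 + (0 - 204))*7 = (1499 - 204)*7 = 1295*7 = 9065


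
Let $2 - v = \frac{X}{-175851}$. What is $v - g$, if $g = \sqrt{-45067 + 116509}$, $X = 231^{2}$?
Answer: $\frac{45007}{19539} - 189 \sqrt{2} \approx -264.98$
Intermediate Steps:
$X = 53361$
$g = 189 \sqrt{2}$ ($g = \sqrt{71442} = 189 \sqrt{2} \approx 267.29$)
$v = \frac{45007}{19539}$ ($v = 2 - \frac{53361}{-175851} = 2 - 53361 \left(- \frac{1}{175851}\right) = 2 - - \frac{5929}{19539} = 2 + \frac{5929}{19539} = \frac{45007}{19539} \approx 2.3034$)
$v - g = \frac{45007}{19539} - 189 \sqrt{2}$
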